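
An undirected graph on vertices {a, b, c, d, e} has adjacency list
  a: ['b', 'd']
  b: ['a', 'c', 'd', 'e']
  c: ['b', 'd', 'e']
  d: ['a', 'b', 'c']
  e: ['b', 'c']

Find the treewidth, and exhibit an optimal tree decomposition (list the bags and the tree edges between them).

Treewidth 2.
Bags: B1 = {a, b, d}  B2 = {b, c, d}  B3 = {b, c, e}
Tree: B1–B2, B2–B3

The largest bag has 3 vertices, giving width 2; this decomposition certifies tw(G) ≤ 2. Conversely, {b, c, d} is a clique of size 3, and the vertices of any clique must share a bag in every tree decomposition; so some bag has ≥ 3 vertices and tw(G) ≥ 2. Combining the bounds, tw(G) = 2.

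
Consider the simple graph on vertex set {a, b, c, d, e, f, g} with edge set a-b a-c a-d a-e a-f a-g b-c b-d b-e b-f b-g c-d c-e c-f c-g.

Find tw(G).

3

A width-3 tree decomposition is:
Bags: B1 = {a, b, c, d}  B2 = {a, b, c, e}  B3 = {a, b, c, f}  B4 = {a, b, c, g}
Tree: B1–B2, B1–B3, B1–B4
Every bag has size at most 4, so the width is 4 − 1 = 3 and tw(G) ≤ 3. For the lower bound, the 4 vertices {a, b, c, d} are pairwise adjacent, and any tree decomposition puts a clique entirely inside one bag — forcing width ≥ 3. The upper and lower bounds meet at 3, so that is the treewidth.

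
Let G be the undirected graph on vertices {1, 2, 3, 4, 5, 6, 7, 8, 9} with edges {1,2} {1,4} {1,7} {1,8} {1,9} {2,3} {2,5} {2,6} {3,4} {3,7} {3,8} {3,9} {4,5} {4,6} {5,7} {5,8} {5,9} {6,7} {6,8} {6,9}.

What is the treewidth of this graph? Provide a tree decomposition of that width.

Treewidth 4.
Bags: B1 = {1, 2, 3, 5, 6}  B2 = {1, 3, 4, 5, 6}  B3 = {1, 3, 5, 6, 7}  B4 = {1, 3, 5, 6, 8}  B5 = {1, 3, 5, 6, 9}
Tree: B1–B2, B2–B3, B3–B4, B4–B5

Each bag holds 5 vertices, so the decomposition has width 4, which upper-bounds the treewidth. For the lower bound: the 5 vertex sets {1,2}, {4,6}, {5,7}, {3}, {8} are disjoint, each induces a connected subgraph, and every pair is joined by at least one edge of G. Contracting each set to a single vertex therefore yields K_{5} as a minor, and since treewidth is minor-monotone, tw(G) ≥ tw(K_{5}) = 4. The upper and lower bounds meet at 4, so that is the treewidth.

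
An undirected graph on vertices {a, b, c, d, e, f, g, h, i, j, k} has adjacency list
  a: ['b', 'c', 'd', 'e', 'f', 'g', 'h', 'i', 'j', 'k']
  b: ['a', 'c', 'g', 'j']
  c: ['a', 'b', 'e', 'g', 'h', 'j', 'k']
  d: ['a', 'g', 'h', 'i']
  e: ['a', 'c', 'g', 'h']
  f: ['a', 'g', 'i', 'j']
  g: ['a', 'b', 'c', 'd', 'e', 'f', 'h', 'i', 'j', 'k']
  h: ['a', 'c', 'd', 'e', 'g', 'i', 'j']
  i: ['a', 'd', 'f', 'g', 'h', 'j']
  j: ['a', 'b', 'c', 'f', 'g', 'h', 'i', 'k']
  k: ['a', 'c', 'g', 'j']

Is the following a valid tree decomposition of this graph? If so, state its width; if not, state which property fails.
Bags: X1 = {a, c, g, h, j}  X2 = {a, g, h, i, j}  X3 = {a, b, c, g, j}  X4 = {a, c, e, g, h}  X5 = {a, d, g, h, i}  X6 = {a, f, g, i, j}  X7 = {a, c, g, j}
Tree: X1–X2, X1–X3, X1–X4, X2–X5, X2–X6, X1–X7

No — vertex k appears in no bag.

A tree decomposition must satisfy three properties: every vertex lies in some bag; for every edge, both endpoints lie together in some bag; and for every vertex, the bags containing it form a connected subtree. Here vertex k appears in no bag, so the decomposition is invalid.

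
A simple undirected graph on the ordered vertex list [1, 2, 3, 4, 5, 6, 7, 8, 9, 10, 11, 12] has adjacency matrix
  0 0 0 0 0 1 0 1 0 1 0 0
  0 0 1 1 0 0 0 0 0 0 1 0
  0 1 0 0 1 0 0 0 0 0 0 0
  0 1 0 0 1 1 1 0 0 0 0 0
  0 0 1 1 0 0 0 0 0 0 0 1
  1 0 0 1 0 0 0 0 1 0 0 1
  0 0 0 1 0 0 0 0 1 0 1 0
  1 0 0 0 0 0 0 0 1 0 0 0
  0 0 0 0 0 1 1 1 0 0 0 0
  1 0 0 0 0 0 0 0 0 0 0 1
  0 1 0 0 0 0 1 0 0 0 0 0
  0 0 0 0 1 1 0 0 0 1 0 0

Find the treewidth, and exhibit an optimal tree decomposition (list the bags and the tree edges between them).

Treewidth 3.
Bags: B1 = {2, 3, 5, 11}  B2 = {2, 4, 5, 11}  B3 = {4, 5, 7, 11}  B4 = {4, 5, 7, 12}  B5 = {4, 6, 7, 12}  B6 = {6, 7, 9, 12}  B7 = {6, 9, 10, 12}  B8 = {1, 6, 9, 10}  B9 = {1, 8, 9, 10}
Tree: B1–B2, B2–B3, B3–B4, B4–B5, B5–B6, B6–B7, B7–B8, B8–B9

Every bag has size at most 4, so the width is 4 − 1 = 3 and tw(G) ≤ 3. For the lower bound: the 4 vertex sets {2,3,11}, {5}, {4}, {6,7,9,12} are disjoint, each induces a connected subgraph, and every pair is joined by at least one edge of G. Contracting each set to a single vertex therefore yields K_{4} as a minor, and since treewidth is minor-monotone, tw(G) ≥ tw(K_{4}) = 3. The upper and lower bounds meet at 3, so that is the treewidth.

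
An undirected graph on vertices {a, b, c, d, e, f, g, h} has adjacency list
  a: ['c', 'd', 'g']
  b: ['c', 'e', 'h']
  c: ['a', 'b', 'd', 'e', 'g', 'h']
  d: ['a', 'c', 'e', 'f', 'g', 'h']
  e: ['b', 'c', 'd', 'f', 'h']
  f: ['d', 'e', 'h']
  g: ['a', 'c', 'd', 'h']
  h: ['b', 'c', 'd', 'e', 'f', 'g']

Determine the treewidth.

3

A width-3 tree decomposition is:
Bags: B1 = {c, d, e, h}  B2 = {c, d, g, h}  B3 = {d, e, f, h}  B4 = {a, c, d, g}  B5 = {b, c, e, h}
Tree: B1–B2, B1–B3, B2–B4, B1–B5
Each bag holds 4 vertices, so the decomposition has width 3, which upper-bounds the treewidth. For the lower bound, the 4 vertices {c, d, g, h} are pairwise adjacent, and any tree decomposition puts a clique entirely inside one bag — forcing width ≥ 3. The upper and lower bounds meet at 3, so that is the treewidth.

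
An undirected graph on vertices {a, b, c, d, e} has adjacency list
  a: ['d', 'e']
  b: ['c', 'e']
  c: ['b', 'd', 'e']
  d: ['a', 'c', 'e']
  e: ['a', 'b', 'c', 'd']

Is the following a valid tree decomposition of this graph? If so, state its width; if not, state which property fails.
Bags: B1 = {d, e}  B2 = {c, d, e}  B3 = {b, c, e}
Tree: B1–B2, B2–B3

A tree decomposition must satisfy three properties: every vertex lies in some bag; for every edge, both endpoints lie together in some bag; and for every vertex, the bags containing it form a connected subtree. Here vertex a appears in no bag, so the decomposition is invalid.

No — vertex a appears in no bag.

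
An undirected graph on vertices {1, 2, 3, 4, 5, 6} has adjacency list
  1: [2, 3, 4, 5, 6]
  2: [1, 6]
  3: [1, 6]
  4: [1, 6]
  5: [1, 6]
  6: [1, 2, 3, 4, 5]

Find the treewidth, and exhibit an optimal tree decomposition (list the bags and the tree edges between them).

Each bag holds 3 vertices, so the decomposition has width 2, which upper-bounds the treewidth. For the lower bound, the 3 vertices {1, 2, 6} are pairwise adjacent, and any tree decomposition puts a clique entirely inside one bag — forcing width ≥ 2. The upper and lower bounds meet at 2, so that is the treewidth.

Treewidth 2.
One such decomposition:
Bags: B1 = {1, 3, 6}  B2 = {1, 5, 6}  B3 = {1, 2, 6}  B4 = {1, 4, 6}
Tree: B1–B2, B1–B3, B1–B4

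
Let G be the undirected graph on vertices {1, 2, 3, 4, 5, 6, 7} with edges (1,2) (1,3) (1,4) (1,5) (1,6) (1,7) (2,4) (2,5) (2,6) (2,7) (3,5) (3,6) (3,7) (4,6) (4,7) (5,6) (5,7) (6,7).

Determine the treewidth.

A width-4 tree decomposition is:
Bags: B1 = {1, 3, 5, 6, 7}  B2 = {1, 2, 5, 6, 7}  B3 = {1, 2, 4, 6, 7}
Tree: B1–B2, B2–B3
Each bag holds 5 vertices, so the decomposition has width 4, which upper-bounds the treewidth. For the lower bound, the 5 vertices {1, 2, 4, 6, 7} are pairwise adjacent, and any tree decomposition puts a clique entirely inside one bag — forcing width ≥ 4. The upper and lower bounds meet at 4, so that is the treewidth.

4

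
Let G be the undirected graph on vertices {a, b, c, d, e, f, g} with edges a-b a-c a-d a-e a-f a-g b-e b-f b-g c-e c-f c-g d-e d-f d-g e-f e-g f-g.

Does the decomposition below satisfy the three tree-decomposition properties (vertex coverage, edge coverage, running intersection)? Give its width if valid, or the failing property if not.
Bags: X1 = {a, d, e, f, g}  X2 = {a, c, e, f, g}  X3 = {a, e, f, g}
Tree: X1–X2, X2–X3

No — vertex b appears in no bag.

A tree decomposition must satisfy three properties: every vertex lies in some bag; for every edge, both endpoints lie together in some bag; and for every vertex, the bags containing it form a connected subtree. Here vertex b appears in no bag, so the decomposition is invalid.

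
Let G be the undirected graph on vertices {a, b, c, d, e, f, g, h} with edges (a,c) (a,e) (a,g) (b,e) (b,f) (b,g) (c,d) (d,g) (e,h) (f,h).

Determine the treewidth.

2

A width-2 tree decomposition is:
Bags: B1 = {e, f, h}  B2 = {b, e, f}  B3 = {a, b, e}  B4 = {a, b, g}  B5 = {a, c, g}  B6 = {c, d, g}
Tree: B1–B2, B2–B3, B3–B4, B4–B5, B5–B6
Every bag has size at most 3, so the width is 3 − 1 = 2 and tw(G) ≤ 2. The edges h–f–b–e–h form a cycle, so G is not a tree and its treewidth is at least 2. Therefore the treewidth is 2.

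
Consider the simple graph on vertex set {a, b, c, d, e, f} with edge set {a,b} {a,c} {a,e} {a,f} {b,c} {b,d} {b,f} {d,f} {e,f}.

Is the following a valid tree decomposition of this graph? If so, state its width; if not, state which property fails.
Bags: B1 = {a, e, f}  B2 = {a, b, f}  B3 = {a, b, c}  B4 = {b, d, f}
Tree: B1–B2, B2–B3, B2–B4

Yes; width 2.

Every vertex of G appears in some bag (union = {a, b, c, d, e, f}); every edge is covered by a bag; and for each vertex v the set of bags containing v is connected in the bag tree. The decomposition is therefore valid. The largest bag has 3 vertices, so the width is 2.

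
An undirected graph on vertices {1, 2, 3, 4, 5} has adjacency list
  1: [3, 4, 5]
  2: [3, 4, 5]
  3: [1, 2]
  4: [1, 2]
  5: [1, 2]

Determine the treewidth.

2

A width-2 tree decomposition is:
Bags: B1 = {1, 2, 3}  B2 = {1, 2, 4}  B3 = {1, 2, 5}
Tree: B1–B2, B2–B3
Every bag has size at most 3, so the width is 3 − 1 = 2 and tw(G) ≤ 2. For the lower bound, G contains the cycle 3–1–4–2–3, so G is not a forest; only forests have treewidth ≤ 1, hence tw(G) ≥ 2. Therefore the treewidth is 2.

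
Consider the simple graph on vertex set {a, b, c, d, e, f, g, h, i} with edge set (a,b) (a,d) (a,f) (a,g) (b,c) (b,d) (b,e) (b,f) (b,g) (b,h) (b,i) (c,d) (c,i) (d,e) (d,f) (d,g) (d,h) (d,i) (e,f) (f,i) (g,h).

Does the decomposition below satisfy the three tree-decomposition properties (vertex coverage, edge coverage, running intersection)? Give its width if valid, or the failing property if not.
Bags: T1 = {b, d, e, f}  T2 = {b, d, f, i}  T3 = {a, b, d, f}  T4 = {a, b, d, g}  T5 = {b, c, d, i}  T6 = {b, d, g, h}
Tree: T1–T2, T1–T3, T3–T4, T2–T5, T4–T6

Yes; width 3.

Every vertex of G appears in some bag (union = {a, b, c, d, e, f, g, h, i}); every edge is covered by a bag; and for each vertex v the set of bags containing v is connected in the bag tree. The decomposition is therefore valid. The largest bag has 4 vertices, so the width is 3.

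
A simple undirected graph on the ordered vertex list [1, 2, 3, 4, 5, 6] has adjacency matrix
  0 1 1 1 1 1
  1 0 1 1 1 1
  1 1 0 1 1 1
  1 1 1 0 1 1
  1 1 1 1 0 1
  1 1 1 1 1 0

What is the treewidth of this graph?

A width-5 tree decomposition is:
Bags: B1 = {1, 2, 3, 4, 5, 6}
Tree: (single bag)
With just one bag of size 6, the width is 6 − 1 = 5, so tw(G) ≤ 5. On the other hand G contains the 6-clique {1, 2, 3, 4, 5, 6}. A clique must lie in a single bag of any decomposition, so no decomposition can have width below 5. Therefore the treewidth is 5.

5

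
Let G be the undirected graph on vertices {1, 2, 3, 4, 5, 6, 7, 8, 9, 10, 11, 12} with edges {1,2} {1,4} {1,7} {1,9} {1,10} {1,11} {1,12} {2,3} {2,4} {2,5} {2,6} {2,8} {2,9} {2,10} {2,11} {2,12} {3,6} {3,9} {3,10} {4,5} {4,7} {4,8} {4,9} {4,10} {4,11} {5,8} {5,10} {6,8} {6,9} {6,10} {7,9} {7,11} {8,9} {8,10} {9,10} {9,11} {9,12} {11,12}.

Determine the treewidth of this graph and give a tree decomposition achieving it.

Every bag has size at most 5, so the width is 5 − 1 = 4 and tw(G) ≤ 4. For the lower bound, the 5 vertices {2, 3, 6, 9, 10} are pairwise adjacent, and any tree decomposition puts a clique entirely inside one bag — forcing width ≥ 4. Therefore the treewidth is 4.

Treewidth 4.
Bags: B1 = {1, 2, 4, 9, 11}  B2 = {1, 2, 4, 9, 10}  B3 = {2, 4, 8, 9, 10}  B4 = {2, 6, 8, 9, 10}  B5 = {2, 3, 6, 9, 10}  B6 = {2, 4, 5, 8, 10}  B7 = {1, 4, 7, 9, 11}  B8 = {1, 2, 9, 11, 12}
Tree: B1–B2, B2–B3, B3–B4, B4–B5, B3–B6, B1–B7, B1–B8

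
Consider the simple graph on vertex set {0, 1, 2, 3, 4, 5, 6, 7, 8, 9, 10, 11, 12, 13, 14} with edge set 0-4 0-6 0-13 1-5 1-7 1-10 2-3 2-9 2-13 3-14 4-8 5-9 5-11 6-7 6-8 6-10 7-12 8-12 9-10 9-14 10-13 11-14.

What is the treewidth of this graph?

A width-3 tree decomposition is:
Bags: B1 = {4, 7, 8, 12}  B2 = {4, 6, 7, 8}  B3 = {0, 4, 6, 7}  B4 = {0, 1, 6, 7}  B5 = {0, 1, 6, 10}  B6 = {0, 1, 10, 13}  B7 = {1, 5, 10, 13}  B8 = {5, 9, 10, 13}  B9 = {2, 5, 9, 13}  B10 = {2, 5, 9, 11}  B11 = {2, 9, 11, 14}  B12 = {2, 3, 11, 14}
Tree: B1–B2, B2–B3, B3–B4, B4–B5, B5–B6, B6–B7, B7–B8, B8–B9, B9–B10, B10–B11, B11–B12
Every bag has size at most 4, so the width is 4 − 1 = 3 and tw(G) ≤ 3. For the lower bound: the 4 vertex sets {4,8,12}, {7}, {6}, {0,1,10,13} are disjoint, each induces a connected subgraph, and every pair is joined by at least one edge of G. Contracting each set to a single vertex therefore yields K_{4} as a minor, and since treewidth is minor-monotone, tw(G) ≥ tw(K_{4}) = 3. Therefore the treewidth is 3.

3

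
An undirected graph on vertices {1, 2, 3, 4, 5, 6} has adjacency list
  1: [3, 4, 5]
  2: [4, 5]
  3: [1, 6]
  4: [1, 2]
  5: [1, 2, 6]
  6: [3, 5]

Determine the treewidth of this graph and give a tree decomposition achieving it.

Treewidth 2.
One such decomposition:
Bags: B1 = {3, 5, 6}  B2 = {1, 3, 5}  B3 = {1, 2, 5}  B4 = {1, 2, 4}
Tree: B1–B2, B2–B3, B3–B4

The largest bag has 3 vertices, giving width 2; this decomposition certifies tw(G) ≤ 2. Since 6–3–1–5–6 is a cycle in G, G is not acyclic. Forests are exactly the graphs of treewidth ≤ 1, so tw(G) ≥ 2. Therefore the treewidth is 2.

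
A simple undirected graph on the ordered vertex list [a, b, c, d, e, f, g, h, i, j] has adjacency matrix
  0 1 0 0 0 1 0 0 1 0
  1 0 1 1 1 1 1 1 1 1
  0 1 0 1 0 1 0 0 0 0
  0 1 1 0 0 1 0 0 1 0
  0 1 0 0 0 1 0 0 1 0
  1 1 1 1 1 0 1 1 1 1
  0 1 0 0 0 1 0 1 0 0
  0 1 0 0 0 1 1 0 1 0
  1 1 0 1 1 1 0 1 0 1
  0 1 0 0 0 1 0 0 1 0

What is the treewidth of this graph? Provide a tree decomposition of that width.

The largest bag has 4 vertices, giving width 3; this decomposition certifies tw(G) ≤ 3. Conversely, {b, f, g, h} is a clique of size 4, and the vertices of any clique must share a bag in every tree decomposition; so some bag has ≥ 4 vertices and tw(G) ≥ 3. The upper and lower bounds meet at 3, so that is the treewidth.

Treewidth 3.
One optimal decomposition is:
Bags: B1 = {a, b, f, i}  B2 = {b, d, f, i}  B3 = {b, e, f, i}  B4 = {b, f, h, i}  B5 = {b, c, d, f}  B6 = {b, f, i, j}  B7 = {b, f, g, h}
Tree: B1–B2, B1–B3, B1–B4, B2–B5, B2–B6, B4–B7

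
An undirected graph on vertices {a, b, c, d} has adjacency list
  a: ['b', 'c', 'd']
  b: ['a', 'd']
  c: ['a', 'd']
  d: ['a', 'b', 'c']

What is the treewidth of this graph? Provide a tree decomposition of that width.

Treewidth 2.
One such decomposition:
Bags: B1 = {a, b, d}  B2 = {a, c, d}
Tree: B1–B2

Each bag holds 3 vertices, so the decomposition has width 2, which upper-bounds the treewidth. Conversely, {a, c, d} is a clique of size 3, and the vertices of any clique must share a bag in every tree decomposition; so some bag has ≥ 3 vertices and tw(G) ≥ 2. Therefore the treewidth is 2.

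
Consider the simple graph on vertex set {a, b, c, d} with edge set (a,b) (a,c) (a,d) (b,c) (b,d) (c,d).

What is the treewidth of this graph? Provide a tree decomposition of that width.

Treewidth 3.
One such decomposition:
Bags: B1 = {a, b, c, d}
Tree: (single bag)

With just one bag of size 4, the width is 4 − 1 = 3, so tw(G) ≤ 3. Conversely, {a, b, c, d} is a clique of size 4, and the vertices of any clique must share a bag in every tree decomposition; so some bag has ≥ 4 vertices and tw(G) ≥ 3. Combining the bounds, tw(G) = 3.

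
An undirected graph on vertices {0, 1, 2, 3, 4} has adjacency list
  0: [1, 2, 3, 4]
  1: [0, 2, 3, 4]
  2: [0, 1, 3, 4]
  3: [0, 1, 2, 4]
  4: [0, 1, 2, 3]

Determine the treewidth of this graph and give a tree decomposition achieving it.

With just one bag of size 5, the width is 5 − 1 = 4, so tw(G) ≤ 4. Conversely, {0, 1, 2, 3, 4} is a clique of size 5, and the vertices of any clique must share a bag in every tree decomposition; so some bag has ≥ 5 vertices and tw(G) ≥ 4. Hence tw(G) = 4 exactly.

Treewidth 4.
Bags: B1 = {0, 1, 2, 3, 4}
Tree: (single bag)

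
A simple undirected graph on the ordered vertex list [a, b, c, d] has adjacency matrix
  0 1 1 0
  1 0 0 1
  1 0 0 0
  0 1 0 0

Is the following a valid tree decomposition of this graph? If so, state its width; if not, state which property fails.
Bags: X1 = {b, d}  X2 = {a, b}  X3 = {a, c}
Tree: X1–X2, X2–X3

Yes; width 1.

Every vertex of G appears in some bag (union = {a, b, c, d}); every edge is covered by a bag; and for each vertex v the set of bags containing v is connected in the bag tree. The decomposition is therefore valid. The largest bag has 2 vertices, so the width is 1.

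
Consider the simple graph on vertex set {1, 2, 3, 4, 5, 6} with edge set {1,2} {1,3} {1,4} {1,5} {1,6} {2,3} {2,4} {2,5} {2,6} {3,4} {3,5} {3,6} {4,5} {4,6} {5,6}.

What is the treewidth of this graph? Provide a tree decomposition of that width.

With just one bag of size 6, the width is 6 − 1 = 5, so tw(G) ≤ 5. On the other hand G contains the 6-clique {1, 2, 3, 4, 5, 6}. A clique must lie in a single bag of any decomposition, so no decomposition can have width below 5. Hence tw(G) = 5 exactly.

Treewidth 5.
One optimal decomposition is:
Bags: B1 = {1, 2, 3, 4, 5, 6}
Tree: (single bag)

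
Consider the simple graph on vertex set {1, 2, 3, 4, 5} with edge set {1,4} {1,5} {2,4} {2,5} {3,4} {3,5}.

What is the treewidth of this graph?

A width-2 tree decomposition is:
Bags: B1 = {2, 4, 5}  B2 = {3, 4, 5}  B3 = {1, 4, 5}
Tree: B1–B2, B2–B3
The largest bag has 3 vertices, giving width 2; this decomposition certifies tw(G) ≤ 2. For the lower bound, G contains the cycle 2–4–3–5–2, so G is not a forest; only forests have treewidth ≤ 1, hence tw(G) ≥ 2. The upper and lower bounds meet at 2, so that is the treewidth.

2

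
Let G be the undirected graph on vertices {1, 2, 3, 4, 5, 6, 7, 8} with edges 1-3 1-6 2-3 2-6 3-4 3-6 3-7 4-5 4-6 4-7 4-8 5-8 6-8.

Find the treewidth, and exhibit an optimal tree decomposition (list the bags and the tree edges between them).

Treewidth 2.
Bags: B1 = {4, 6, 8}  B2 = {3, 4, 6}  B3 = {3, 4, 7}  B4 = {2, 3, 6}  B5 = {1, 3, 6}  B6 = {4, 5, 8}
Tree: B1–B2, B2–B3, B2–B4, B2–B5, B1–B6

Each bag holds 3 vertices, so the decomposition has width 2, which upper-bounds the treewidth. On the other hand G contains the 3-clique {4, 5, 8}. A clique must lie in a single bag of any decomposition, so no decomposition can have width below 2. Hence tw(G) = 2 exactly.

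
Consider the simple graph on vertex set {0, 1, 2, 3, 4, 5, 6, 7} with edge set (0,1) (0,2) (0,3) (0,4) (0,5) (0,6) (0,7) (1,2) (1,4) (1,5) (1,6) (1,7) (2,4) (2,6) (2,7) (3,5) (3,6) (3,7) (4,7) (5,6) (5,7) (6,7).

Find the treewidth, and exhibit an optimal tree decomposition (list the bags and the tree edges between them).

Treewidth 4.
One such decomposition:
Bags: B1 = {0, 3, 5, 6, 7}  B2 = {0, 1, 5, 6, 7}  B3 = {0, 1, 2, 6, 7}  B4 = {0, 1, 2, 4, 7}
Tree: B1–B2, B2–B3, B3–B4

Each bag holds 5 vertices, so the decomposition has width 4, which upper-bounds the treewidth. On the other hand G contains the 5-clique {0, 1, 2, 4, 7}. A clique must lie in a single bag of any decomposition, so no decomposition can have width below 4. Hence tw(G) = 4 exactly.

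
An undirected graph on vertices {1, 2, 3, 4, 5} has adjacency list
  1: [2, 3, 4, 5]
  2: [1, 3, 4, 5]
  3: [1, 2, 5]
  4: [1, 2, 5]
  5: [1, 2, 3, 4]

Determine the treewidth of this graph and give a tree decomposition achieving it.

Treewidth 3.
Bags: B1 = {1, 2, 3, 5}  B2 = {1, 2, 4, 5}
Tree: B1–B2

Every bag has size at most 4, so the width is 4 − 1 = 3 and tw(G) ≤ 3. On the other hand G contains the 4-clique {1, 2, 3, 5}. A clique must lie in a single bag of any decomposition, so no decomposition can have width below 3. Hence tw(G) = 3 exactly.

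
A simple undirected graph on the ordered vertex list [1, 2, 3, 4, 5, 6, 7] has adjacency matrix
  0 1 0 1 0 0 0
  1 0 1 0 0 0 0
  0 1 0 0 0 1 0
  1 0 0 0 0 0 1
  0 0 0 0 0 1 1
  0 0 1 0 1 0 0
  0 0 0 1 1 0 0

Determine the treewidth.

A width-2 tree decomposition is:
Bags: B1 = {4, 5, 7}  B2 = {4, 5, 6}  B3 = {3, 4, 6}  B4 = {2, 3, 4}  B5 = {1, 2, 4}
Tree: B1–B2, B2–B3, B3–B4, B4–B5
Every bag has size at most 3, so the width is 3 − 1 = 2 and tw(G) ≤ 2. Since 4–7–5–6–3–2–1–4 is a cycle in G, G is not acyclic. Forests are exactly the graphs of treewidth ≤ 1, so tw(G) ≥ 2. Hence tw(G) = 2 exactly.

2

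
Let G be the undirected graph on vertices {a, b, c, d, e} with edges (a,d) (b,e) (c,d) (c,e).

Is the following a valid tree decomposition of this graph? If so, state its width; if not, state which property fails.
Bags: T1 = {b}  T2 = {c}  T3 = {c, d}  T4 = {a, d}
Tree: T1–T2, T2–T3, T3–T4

A tree decomposition must satisfy three properties: every vertex lies in some bag; for every edge, both endpoints lie together in some bag; and for every vertex, the bags containing it form a connected subtree. Here vertex e appears in no bag, so the decomposition is invalid.

No — vertex e appears in no bag.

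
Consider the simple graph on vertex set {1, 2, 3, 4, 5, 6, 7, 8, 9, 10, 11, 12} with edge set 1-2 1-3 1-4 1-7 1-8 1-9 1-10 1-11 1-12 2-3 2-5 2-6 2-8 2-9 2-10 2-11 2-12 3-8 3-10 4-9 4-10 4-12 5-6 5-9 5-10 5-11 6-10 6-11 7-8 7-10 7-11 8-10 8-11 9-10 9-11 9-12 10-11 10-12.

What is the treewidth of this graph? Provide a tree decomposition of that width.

Treewidth 4.
Bags: B1 = {1, 2, 3, 8, 10}  B2 = {1, 2, 8, 10, 11}  B3 = {1, 2, 9, 10, 11}  B4 = {1, 2, 9, 10, 12}  B5 = {2, 5, 9, 10, 11}  B6 = {1, 7, 8, 10, 11}  B7 = {1, 4, 9, 10, 12}  B8 = {2, 5, 6, 10, 11}
Tree: B1–B2, B2–B3, B3–B4, B3–B5, B2–B6, B4–B7, B5–B8

Each bag holds 5 vertices, so the decomposition has width 4, which upper-bounds the treewidth. Conversely, {1, 2, 3, 8, 10} is a clique of size 5, and the vertices of any clique must share a bag in every tree decomposition; so some bag has ≥ 5 vertices and tw(G) ≥ 4. The upper and lower bounds meet at 4, so that is the treewidth.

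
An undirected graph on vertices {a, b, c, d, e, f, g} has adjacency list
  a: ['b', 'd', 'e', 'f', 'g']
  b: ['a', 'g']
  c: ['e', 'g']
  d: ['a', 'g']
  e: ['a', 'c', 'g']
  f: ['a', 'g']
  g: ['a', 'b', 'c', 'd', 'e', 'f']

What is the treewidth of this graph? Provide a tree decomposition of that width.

Treewidth 2.
Bags: B1 = {a, b, g}  B2 = {a, e, g}  B3 = {a, f, g}  B4 = {c, e, g}  B5 = {a, d, g}
Tree: B1–B2, B2–B3, B2–B4, B1–B5

Each bag holds 3 vertices, so the decomposition has width 2, which upper-bounds the treewidth. On the other hand G contains the 3-clique {c, e, g}. A clique must lie in a single bag of any decomposition, so no decomposition can have width below 2. Combining the bounds, tw(G) = 2.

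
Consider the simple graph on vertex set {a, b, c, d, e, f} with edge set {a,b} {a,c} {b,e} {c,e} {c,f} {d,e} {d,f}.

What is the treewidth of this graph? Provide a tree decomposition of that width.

Every bag has size at most 3, so the width is 3 − 1 = 2 and tw(G) ≤ 2. For the lower bound, G contains the cycle f–d–e–c–f, so G is not a forest; only forests have treewidth ≤ 1, hence tw(G) ≥ 2. Therefore the treewidth is 2.

Treewidth 2.
One optimal decomposition is:
Bags: B1 = {c, d, f}  B2 = {c, d, e}  B3 = {a, c, e}  B4 = {a, b, e}
Tree: B1–B2, B2–B3, B3–B4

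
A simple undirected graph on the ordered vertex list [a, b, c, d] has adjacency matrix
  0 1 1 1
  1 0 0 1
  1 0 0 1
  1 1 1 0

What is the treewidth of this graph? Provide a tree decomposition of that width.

Treewidth 2.
Bags: B1 = {a, b, d}  B2 = {a, c, d}
Tree: B1–B2

Each bag holds 3 vertices, so the decomposition has width 2, which upper-bounds the treewidth. On the other hand G contains the 3-clique {a, c, d}. A clique must lie in a single bag of any decomposition, so no decomposition can have width below 2. Therefore the treewidth is 2.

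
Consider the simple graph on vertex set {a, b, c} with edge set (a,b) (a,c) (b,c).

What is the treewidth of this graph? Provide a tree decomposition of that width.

Treewidth 2.
One such decomposition:
Bags: B1 = {a, b, c}
Tree: (single bag)

With just one bag of size 3, the width is 3 − 1 = 2, so tw(G) ≤ 2. On the other hand G contains the 3-clique {a, b, c}. A clique must lie in a single bag of any decomposition, so no decomposition can have width below 2. The upper and lower bounds meet at 2, so that is the treewidth.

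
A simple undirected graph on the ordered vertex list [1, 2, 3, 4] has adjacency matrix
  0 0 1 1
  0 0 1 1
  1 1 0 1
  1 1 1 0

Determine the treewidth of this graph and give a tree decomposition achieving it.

Treewidth 2.
One such decomposition:
Bags: B1 = {1, 3, 4}  B2 = {2, 3, 4}
Tree: B1–B2

Every bag has size at most 3, so the width is 3 − 1 = 2 and tw(G) ≤ 2. For the lower bound, the 3 vertices {1, 3, 4} are pairwise adjacent, and any tree decomposition puts a clique entirely inside one bag — forcing width ≥ 2. Therefore the treewidth is 2.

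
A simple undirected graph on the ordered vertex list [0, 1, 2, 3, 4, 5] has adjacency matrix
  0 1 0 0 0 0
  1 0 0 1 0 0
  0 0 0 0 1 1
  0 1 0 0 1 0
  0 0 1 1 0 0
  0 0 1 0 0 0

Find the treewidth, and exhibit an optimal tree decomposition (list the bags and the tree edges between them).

Treewidth 1.
Bags: B1 = {0, 1}  B2 = {1, 3}  B3 = {3, 4}  B4 = {2, 4}  B5 = {2, 5}
Tree: B1–B2, B2–B3, B3–B4, B4–B5

Every bag has size at most 2, so the width is 2 − 1 = 1 and tw(G) ≤ 1. Since G has at least one edge (e.g. 0–1), it is not an edgeless graph, so tw(G) ≥ 1. Combining the bounds, tw(G) = 1.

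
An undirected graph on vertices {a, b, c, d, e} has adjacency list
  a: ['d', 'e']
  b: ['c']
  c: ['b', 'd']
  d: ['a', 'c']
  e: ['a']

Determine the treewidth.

1

A width-1 tree decomposition is:
Bags: B1 = {c, d}  B2 = {a, d}  B3 = {b, c}  B4 = {a, e}
Tree: B1–B2, B1–B3, B2–B4
The largest bag has 2 vertices, giving width 1; this decomposition certifies tw(G) ≤ 1. G has an edge, so its treewidth is at least 1. Combining the bounds, tw(G) = 1.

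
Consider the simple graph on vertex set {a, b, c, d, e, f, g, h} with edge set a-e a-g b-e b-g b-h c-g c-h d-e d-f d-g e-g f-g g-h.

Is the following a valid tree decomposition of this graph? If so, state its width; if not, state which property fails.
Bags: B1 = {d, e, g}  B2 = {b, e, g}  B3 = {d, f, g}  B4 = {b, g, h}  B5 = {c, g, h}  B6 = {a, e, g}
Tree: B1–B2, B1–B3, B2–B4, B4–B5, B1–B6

Yes; width 2.

Every vertex of G appears in some bag (union = {a, b, c, d, e, f, g, h}); every edge is covered by a bag; and for each vertex v the set of bags containing v is connected in the bag tree. The decomposition is therefore valid. The largest bag has 3 vertices, so the width is 2.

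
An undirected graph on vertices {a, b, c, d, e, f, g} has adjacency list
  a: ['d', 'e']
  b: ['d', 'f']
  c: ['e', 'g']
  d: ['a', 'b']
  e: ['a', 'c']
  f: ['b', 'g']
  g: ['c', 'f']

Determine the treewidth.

A width-2 tree decomposition is:
Bags: B1 = {a, b, d}  B2 = {a, b, f}  B3 = {a, f, g}  B4 = {a, c, g}  B5 = {a, c, e}
Tree: B1–B2, B2–B3, B3–B4, B4–B5
The largest bag has 3 vertices, giving width 2; this decomposition certifies tw(G) ≤ 2. The edges a–d–b–f–g–c–e–a form a cycle, so G is not a tree and its treewidth is at least 2. Combining the bounds, tw(G) = 2.

2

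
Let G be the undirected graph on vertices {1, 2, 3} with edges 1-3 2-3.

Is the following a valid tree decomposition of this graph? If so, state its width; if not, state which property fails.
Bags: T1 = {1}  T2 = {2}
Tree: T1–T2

No — vertex 3 appears in no bag.

A tree decomposition must satisfy three properties: every vertex lies in some bag; for every edge, both endpoints lie together in some bag; and for every vertex, the bags containing it form a connected subtree. Here vertex 3 appears in no bag, so the decomposition is invalid.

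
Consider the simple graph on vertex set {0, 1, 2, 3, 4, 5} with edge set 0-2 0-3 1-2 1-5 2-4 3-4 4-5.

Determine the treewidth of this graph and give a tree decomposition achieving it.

Treewidth 2.
Bags: B1 = {0, 2, 3}  B2 = {2, 3, 4}  B3 = {1, 2, 4}  B4 = {1, 4, 5}
Tree: B1–B2, B2–B3, B3–B4

Every bag has size at most 3, so the width is 3 − 1 = 2 and tw(G) ≤ 2. The edges 0–3–4–2–0 form a cycle, so G is not a tree and its treewidth is at least 2. Combining the bounds, tw(G) = 2.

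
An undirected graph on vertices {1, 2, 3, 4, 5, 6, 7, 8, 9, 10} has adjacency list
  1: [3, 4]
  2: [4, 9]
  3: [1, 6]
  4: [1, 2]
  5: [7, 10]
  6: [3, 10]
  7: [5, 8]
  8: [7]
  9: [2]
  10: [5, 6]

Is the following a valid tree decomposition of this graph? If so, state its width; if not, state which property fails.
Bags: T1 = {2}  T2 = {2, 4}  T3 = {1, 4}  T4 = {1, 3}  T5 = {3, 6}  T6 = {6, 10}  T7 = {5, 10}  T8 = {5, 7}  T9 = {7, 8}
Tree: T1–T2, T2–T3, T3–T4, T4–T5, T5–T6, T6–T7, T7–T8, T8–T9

A tree decomposition must satisfy three properties: every vertex lies in some bag; for every edge, both endpoints lie together in some bag; and for every vertex, the bags containing it form a connected subtree. Here vertex 9 appears in no bag, so the decomposition is invalid.

No — vertex 9 appears in no bag.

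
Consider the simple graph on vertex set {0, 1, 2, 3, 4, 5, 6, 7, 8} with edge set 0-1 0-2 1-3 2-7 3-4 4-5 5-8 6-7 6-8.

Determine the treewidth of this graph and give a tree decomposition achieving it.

Treewidth 2.
One such decomposition:
Bags: B1 = {1, 3, 4}  B2 = {0, 1, 4}  B3 = {0, 2, 4}  B4 = {2, 4, 7}  B5 = {4, 6, 7}  B6 = {4, 6, 8}  B7 = {4, 5, 8}
Tree: B1–B2, B2–B3, B3–B4, B4–B5, B5–B6, B6–B7

Every bag has size at most 3, so the width is 3 − 1 = 2 and tw(G) ≤ 2. Since 4–3–1–0–2–7–6–8–5–4 is a cycle in G, G is not acyclic. Forests are exactly the graphs of treewidth ≤ 1, so tw(G) ≥ 2. Hence tw(G) = 2 exactly.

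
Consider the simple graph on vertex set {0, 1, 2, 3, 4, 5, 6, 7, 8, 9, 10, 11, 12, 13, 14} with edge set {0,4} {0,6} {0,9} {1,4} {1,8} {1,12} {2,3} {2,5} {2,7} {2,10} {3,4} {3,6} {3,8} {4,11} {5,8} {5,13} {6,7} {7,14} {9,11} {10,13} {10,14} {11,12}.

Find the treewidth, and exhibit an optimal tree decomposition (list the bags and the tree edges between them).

Each bag holds 4 vertices, so the decomposition has width 3, which upper-bounds the treewidth. For the lower bound: the 4 vertex sets {9,11,12}, {1}, {4}, {0,3,6,8} are disjoint, each induces a connected subgraph, and every pair is joined by at least one edge of G. Contracting each set to a single vertex therefore yields K_{4} as a minor, and since treewidth is minor-monotone, tw(G) ≥ tw(K_{4}) = 3. The upper and lower bounds meet at 3, so that is the treewidth.

Treewidth 3.
One optimal decomposition is:
Bags: B1 = {1, 9, 11, 12}  B2 = {1, 4, 9, 11}  B3 = {0, 1, 4, 9}  B4 = {0, 1, 4, 8}  B5 = {0, 3, 4, 8}  B6 = {0, 3, 6, 8}  B7 = {3, 5, 6, 8}  B8 = {2, 3, 5, 6}  B9 = {2, 5, 6, 7}  B10 = {2, 5, 7, 13}  B11 = {2, 7, 10, 13}  B12 = {7, 10, 13, 14}
Tree: B1–B2, B2–B3, B3–B4, B4–B5, B5–B6, B6–B7, B7–B8, B8–B9, B9–B10, B10–B11, B11–B12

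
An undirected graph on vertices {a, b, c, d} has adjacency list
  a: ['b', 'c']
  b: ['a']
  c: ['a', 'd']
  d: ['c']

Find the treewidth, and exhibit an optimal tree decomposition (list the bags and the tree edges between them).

Every bag has size at most 2, so the width is 2 − 1 = 1 and tw(G) ≤ 1. Since G has at least one edge (e.g. d–c), it is not an edgeless graph, so tw(G) ≥ 1. Therefore the treewidth is 1.

Treewidth 1.
One optimal decomposition is:
Bags: B1 = {c, d}  B2 = {a, c}  B3 = {a, b}
Tree: B1–B2, B2–B3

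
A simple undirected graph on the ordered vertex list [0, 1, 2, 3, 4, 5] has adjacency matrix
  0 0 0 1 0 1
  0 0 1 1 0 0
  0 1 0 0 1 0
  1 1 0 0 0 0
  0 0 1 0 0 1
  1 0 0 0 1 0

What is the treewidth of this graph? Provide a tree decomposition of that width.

Every bag has size at most 3, so the width is 3 − 1 = 2 and tw(G) ≤ 2. For the lower bound, G contains the cycle 0–5–4–2–1–3–0, so G is not a forest; only forests have treewidth ≤ 1, hence tw(G) ≥ 2. The upper and lower bounds meet at 2, so that is the treewidth.

Treewidth 2.
One such decomposition:
Bags: B1 = {0, 4, 5}  B2 = {0, 2, 4}  B3 = {0, 1, 2}  B4 = {0, 1, 3}
Tree: B1–B2, B2–B3, B3–B4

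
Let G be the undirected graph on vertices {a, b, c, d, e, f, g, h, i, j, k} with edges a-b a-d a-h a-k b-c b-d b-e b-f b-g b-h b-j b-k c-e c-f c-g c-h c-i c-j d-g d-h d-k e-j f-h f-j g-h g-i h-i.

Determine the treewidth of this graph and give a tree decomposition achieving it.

Treewidth 3.
One optimal decomposition is:
Bags: B1 = {b, d, g, h}  B2 = {b, c, g, h}  B3 = {b, c, f, h}  B4 = {a, b, d, h}  B5 = {b, c, f, j}  B6 = {c, g, h, i}  B7 = {a, b, d, k}  B8 = {b, c, e, j}
Tree: B1–B2, B2–B3, B1–B4, B3–B5, B2–B6, B4–B7, B5–B8

The largest bag has 4 vertices, giving width 3; this decomposition certifies tw(G) ≤ 3. On the other hand G contains the 4-clique {b, c, e, j}. A clique must lie in a single bag of any decomposition, so no decomposition can have width below 3. Therefore the treewidth is 3.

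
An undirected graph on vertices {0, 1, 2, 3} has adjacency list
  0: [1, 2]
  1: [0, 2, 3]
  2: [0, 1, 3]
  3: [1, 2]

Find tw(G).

A width-2 tree decomposition is:
Bags: B1 = {0, 1, 2}  B2 = {1, 2, 3}
Tree: B1–B2
Each bag holds 3 vertices, so the decomposition has width 2, which upper-bounds the treewidth. On the other hand G contains the 3-clique {0, 1, 2}. A clique must lie in a single bag of any decomposition, so no decomposition can have width below 2. The upper and lower bounds meet at 2, so that is the treewidth.

2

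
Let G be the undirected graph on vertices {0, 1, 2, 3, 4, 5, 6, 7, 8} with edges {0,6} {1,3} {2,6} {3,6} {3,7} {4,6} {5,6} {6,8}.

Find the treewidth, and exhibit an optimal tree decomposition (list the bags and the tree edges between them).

Treewidth 1.
Bags: B1 = {3, 6}  B2 = {5, 6}  B3 = {6, 8}  B4 = {3, 7}  B5 = {1, 3}  B6 = {4, 6}  B7 = {0, 6}  B8 = {2, 6}
Tree: B1–B2, B1–B3, B1–B4, B4–B5, B3–B6, B3–B7, B2–B8

Each bag holds 2 vertices, so the decomposition has width 1, which upper-bounds the treewidth. Any graph with an edge has treewidth ≥ 1, and G has the edge 3–6. The upper and lower bounds meet at 1, so that is the treewidth.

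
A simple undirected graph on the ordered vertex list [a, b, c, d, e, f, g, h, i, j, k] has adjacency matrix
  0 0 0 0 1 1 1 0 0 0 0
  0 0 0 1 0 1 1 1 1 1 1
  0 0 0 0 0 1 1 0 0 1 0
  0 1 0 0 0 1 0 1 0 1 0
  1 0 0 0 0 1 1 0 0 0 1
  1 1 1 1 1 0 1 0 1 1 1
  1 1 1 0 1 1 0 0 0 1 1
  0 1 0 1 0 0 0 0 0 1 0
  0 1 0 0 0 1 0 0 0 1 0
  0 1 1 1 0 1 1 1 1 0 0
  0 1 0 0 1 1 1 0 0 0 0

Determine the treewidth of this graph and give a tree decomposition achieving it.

Treewidth 3.
Bags: B1 = {b, f, g, j}  B2 = {b, d, f, j}  B3 = {b, f, i, j}  B4 = {b, d, h, j}  B5 = {b, f, g, k}  B6 = {e, f, g, k}  B7 = {a, e, f, g}  B8 = {c, f, g, j}
Tree: B1–B2, B2–B3, B2–B4, B1–B5, B5–B6, B6–B7, B1–B8

Every bag has size at most 4, so the width is 4 − 1 = 3 and tw(G) ≤ 3. Conversely, {b, d, h, j} is a clique of size 4, and the vertices of any clique must share a bag in every tree decomposition; so some bag has ≥ 4 vertices and tw(G) ≥ 3. The upper and lower bounds meet at 3, so that is the treewidth.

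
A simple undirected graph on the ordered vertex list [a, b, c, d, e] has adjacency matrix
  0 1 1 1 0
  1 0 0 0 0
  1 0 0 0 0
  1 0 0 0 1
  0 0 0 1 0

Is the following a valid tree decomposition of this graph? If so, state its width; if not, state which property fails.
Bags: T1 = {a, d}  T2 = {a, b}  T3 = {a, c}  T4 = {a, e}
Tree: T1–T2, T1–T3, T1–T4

A tree decomposition must satisfy three properties: every vertex lies in some bag; for every edge, both endpoints lie together in some bag; and for every vertex, the bags containing it form a connected subtree. Here edge (d,e) lies in no bag, so the decomposition is invalid.

No — edge (d,e) lies in no bag.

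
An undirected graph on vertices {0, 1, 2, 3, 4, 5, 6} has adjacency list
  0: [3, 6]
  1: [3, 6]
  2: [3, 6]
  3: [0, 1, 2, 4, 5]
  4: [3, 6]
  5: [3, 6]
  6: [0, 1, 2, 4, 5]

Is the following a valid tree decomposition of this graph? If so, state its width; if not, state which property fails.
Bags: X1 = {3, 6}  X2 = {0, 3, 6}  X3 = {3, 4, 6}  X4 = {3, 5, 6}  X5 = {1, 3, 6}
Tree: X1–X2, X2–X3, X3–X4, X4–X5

No — vertex 2 appears in no bag.

A tree decomposition must satisfy three properties: every vertex lies in some bag; for every edge, both endpoints lie together in some bag; and for every vertex, the bags containing it form a connected subtree. Here vertex 2 appears in no bag, so the decomposition is invalid.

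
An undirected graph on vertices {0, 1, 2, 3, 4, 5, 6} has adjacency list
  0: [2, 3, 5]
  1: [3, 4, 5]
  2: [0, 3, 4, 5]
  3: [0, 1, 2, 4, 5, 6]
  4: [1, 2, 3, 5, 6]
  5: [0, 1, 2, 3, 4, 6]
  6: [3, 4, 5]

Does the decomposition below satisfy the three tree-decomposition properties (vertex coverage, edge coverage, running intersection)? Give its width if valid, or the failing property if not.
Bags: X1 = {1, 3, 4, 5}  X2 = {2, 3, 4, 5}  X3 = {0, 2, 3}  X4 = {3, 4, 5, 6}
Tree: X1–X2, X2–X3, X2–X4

A tree decomposition must satisfy three properties: every vertex lies in some bag; for every edge, both endpoints lie together in some bag; and for every vertex, the bags containing it form a connected subtree. Here edge (5,0) lies in no bag, so the decomposition is invalid.

No — edge (5,0) lies in no bag.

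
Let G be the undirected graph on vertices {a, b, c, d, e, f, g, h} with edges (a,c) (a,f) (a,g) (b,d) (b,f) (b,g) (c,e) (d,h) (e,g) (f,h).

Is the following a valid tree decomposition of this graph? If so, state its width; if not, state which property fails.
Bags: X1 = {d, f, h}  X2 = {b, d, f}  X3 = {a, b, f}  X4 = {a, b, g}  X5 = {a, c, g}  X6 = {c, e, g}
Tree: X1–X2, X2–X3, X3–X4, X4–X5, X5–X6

Every vertex of G appears in some bag (union = {a, b, c, d, e, f, g, h}); every edge is covered by a bag; and for each vertex v the set of bags containing v is connected in the bag tree. The decomposition is therefore valid. The largest bag has 3 vertices, so the width is 2.

Yes; width 2.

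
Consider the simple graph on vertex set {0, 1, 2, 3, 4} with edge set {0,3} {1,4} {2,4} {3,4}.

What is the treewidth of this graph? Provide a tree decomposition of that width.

Treewidth 1.
One optimal decomposition is:
Bags: B1 = {3, 4}  B2 = {2, 4}  B3 = {0, 3}  B4 = {1, 4}
Tree: B1–B2, B1–B3, B2–B4

Every bag has size at most 2, so the width is 2 − 1 = 1 and tw(G) ≤ 1. Any graph with an edge has treewidth ≥ 1, and G has the edge 3–4. Therefore the treewidth is 1.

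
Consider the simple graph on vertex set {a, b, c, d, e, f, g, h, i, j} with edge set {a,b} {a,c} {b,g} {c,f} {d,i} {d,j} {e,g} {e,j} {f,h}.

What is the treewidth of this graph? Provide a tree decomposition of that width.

Treewidth 1.
One such decomposition:
Bags: B1 = {d, i}  B2 = {d, j}  B3 = {e, j}  B4 = {e, g}  B5 = {b, g}  B6 = {a, b}  B7 = {a, c}  B8 = {c, f}  B9 = {f, h}
Tree: B1–B2, B2–B3, B3–B4, B4–B5, B5–B6, B6–B7, B7–B8, B8–B9

Each bag holds 2 vertices, so the decomposition has width 1, which upper-bounds the treewidth. Since G has at least one edge (e.g. i–d), it is not an edgeless graph, so tw(G) ≥ 1. Therefore the treewidth is 1.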